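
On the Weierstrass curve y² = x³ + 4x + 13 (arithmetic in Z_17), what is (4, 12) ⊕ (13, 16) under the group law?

(4, 12) + (13, 16). λ = (16 - 12)/(13 - 4) ≡ 4/9 mod 17. 9⁻¹ ≡ 2 (mod 17), so λ ≡ 8.
  x = λ² - 4 - 13 = 64 - 17 ≡ 13; y = λ·(4 - 13) - 12 ≡ 1. → (13, 1)

(13, 1)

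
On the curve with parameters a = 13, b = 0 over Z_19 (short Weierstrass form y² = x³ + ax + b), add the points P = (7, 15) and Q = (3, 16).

(15, 6)

(7, 15) + (3, 16). λ = (16 - 15)/(3 - 7) ≡ 1/15 mod 19. 15⁻¹ ≡ 14 (mod 19) since 15·14 = 210 ≡ 1, so λ ≡ 14.
  x = λ² - 7 - 3 = 196 - 10 ≡ 15; y = λ·(7 - 15) - 15 ≡ 6. → (15, 6)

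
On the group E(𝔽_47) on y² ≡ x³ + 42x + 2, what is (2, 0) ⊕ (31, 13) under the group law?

(46, 37)

(2, 0) + (31, 13). λ = (13 - 0)/(31 - 2) ≡ 13/29 mod 47. 29⁻¹ ≡ 13 (mod 47) since 29·13 = 377 ≡ 1, so λ ≡ 28.
  x = λ² - 2 - 31 = 784 - 33 ≡ 46; y = λ·(2 - 46) - 0 ≡ 37. → (46, 37)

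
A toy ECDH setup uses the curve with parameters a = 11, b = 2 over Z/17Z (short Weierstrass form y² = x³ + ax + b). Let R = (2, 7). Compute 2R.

(0, 6)

tangent at (2, 7): λ = (3·2² + 11)/(2·7) ≡ 6/14. 14⁻¹ ≡ 11 (mod 17), so λ ≡ 6·11 ≡ 15.
  x = λ² - 2 - 2 = 225 - 4 ≡ 0; y = λ·(2 - 0) - 7 ≡ 6. → (0, 6)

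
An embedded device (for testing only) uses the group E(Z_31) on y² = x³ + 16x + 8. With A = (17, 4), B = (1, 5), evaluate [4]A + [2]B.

O

First 4A:
Repeated addition: build up to 4A.
2A: tangent at (17, 4): λ = (3·17² + 16)/(2·4) ≡ 15/8. 8⁻¹ ≡ 4 (mod 31) since 8·4 = 32 ≡ 1, so λ ≡ 15·4 ≡ 29.
  x = λ² - 17 - 17 = 841 - 34 ≡ 1; y = λ·(17 - 1) - 4 ≡ 26. → (1, 26)
3A: (1, 26) + (17, 4). λ = (4 - 26)/(17 - 1) ≡ 9/16 mod 31. 16⁻¹ ≡ 2 (mod 31) since 16·2 = 32 ≡ 1, so λ ≡ 18.
  x = λ² - 1 - 17 = 324 - 18 ≡ 27; y = λ·(1 - 27) - 26 ≡ 2. → (27, 2)
4A: (27, 2) + (17, 4). λ = (4 - 2)/(17 - 27) ≡ 2/21 mod 31. 21⁻¹ ≡ 3 (mod 31), so λ ≡ 6.
  x = λ² - 27 - 17 = 36 - 44 ≡ 23; y = λ·(27 - 23) - 2 ≡ 22. → (23, 22)
4A = (23, 22).
Next 2B:
Repeated addition: build up to 2B.
2B: tangent at (1, 5): λ = (3·1² + 16)/(2·5) ≡ 19/10. 10⁻¹ ≡ 28 (mod 31) since 10·28 = 280 ≡ 1, so λ ≡ 19·28 ≡ 5.
  x = λ² - 1 - 1 = 25 - 2 ≡ 23; y = λ·(1 - 23) - 5 ≡ 9. → (23, 9)
2B = (23, 9).
Finally 4A + 2B:
(23, 22) + (23, 9): same x and y₁ ≡ -y₂, so the sum is the point at infinity.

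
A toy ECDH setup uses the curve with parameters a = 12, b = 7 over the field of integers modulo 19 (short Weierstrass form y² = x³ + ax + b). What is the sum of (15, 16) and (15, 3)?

O

The two points share x = 15 and their y-coordinates satisfy 16 + 3 ≡ 0 (mod 19), so they are inverses. Their sum is ∞.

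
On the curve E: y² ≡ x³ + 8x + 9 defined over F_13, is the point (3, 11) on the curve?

y² = 11² ≡ 4; x³ + 8x + 9 = 60 ≡ 8 (mod 13). 4 ≠ 8.

no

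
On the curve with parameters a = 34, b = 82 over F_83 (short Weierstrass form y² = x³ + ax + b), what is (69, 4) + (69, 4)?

(40, 72)

tangent at (69, 4): λ = (3·69² + 34)/(2·4) ≡ 41/8. 8⁻¹ ≡ 52 (mod 83) since 8·52 = 416 ≡ 1, so λ ≡ 41·52 ≡ 57.
  x = λ² - 69 - 69 = 3249 - 138 ≡ 40; y = λ·(69 - 40) - 4 ≡ 72. → (40, 72)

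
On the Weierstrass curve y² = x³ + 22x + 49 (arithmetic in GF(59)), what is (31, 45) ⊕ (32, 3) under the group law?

(31, 45) + (32, 3). λ = (3 - 45)/(32 - 31) ≡ 17/1 mod 59. 1⁻¹ ≡ 1 (mod 59), so λ ≡ 17.
  x = λ² - 31 - 32 = 289 - 63 ≡ 49; y = λ·(31 - 49) - 45 ≡ 3. → (49, 3)

(49, 3)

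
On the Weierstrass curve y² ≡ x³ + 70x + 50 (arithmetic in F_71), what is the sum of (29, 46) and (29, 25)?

The two points share x = 29 and their y-coordinates satisfy 46 + 25 ≡ 0 (mod 71), so they are inverses. Their sum is O.

O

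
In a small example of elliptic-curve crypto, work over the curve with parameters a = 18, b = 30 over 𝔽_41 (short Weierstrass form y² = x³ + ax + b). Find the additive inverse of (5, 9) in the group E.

-(5, 9) = (5, -9 mod 41) = (5, 32).

(5, 32)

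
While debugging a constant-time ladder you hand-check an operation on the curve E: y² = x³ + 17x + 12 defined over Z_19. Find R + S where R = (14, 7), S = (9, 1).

(2, 15)

(14, 7) + (9, 1). λ = (1 - 7)/(9 - 14) ≡ 13/14 mod 19. 14⁻¹ ≡ 15 (mod 19) since 14·15 = 210 ≡ 1, so λ ≡ 5.
  x = λ² - 14 - 9 = 25 - 23 ≡ 2; y = λ·(14 - 2) - 7 ≡ 15. → (2, 15)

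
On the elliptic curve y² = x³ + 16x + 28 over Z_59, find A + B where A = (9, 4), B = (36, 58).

(18, 37)

(9, 4) + (36, 58). λ = (58 - 4)/(36 - 9) ≡ 54/27 mod 59. 27⁻¹ ≡ 35 (mod 59) since 27·35 = 945 ≡ 1, so λ ≡ 2.
  x = λ² - 9 - 36 = 4 - 45 ≡ 18; y = λ·(9 - 18) - 4 ≡ 37. → (18, 37)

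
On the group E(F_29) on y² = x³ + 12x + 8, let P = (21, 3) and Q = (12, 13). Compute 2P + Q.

(14, 22)

First 2P:
Repeated addition: build up to 2P.
2P: tangent at (21, 3): λ = (3·21² + 12)/(2·3) ≡ 1/6. 6⁻¹ ≡ 5 (mod 29), so λ ≡ 1·5 ≡ 5.
  x = λ² - 21 - 21 = 25 - 42 ≡ 12; y = λ·(21 - 12) - 3 ≡ 13. → (12, 13)
2P = (12, 13).
Finally 2P + Q:
tangent at (12, 13): λ = (3·12² + 12)/(2·13) ≡ 9/26. 26⁻¹ ≡ 19 (mod 29) since 26·19 = 494 ≡ 1, so λ ≡ 9·19 ≡ 26.
  x = λ² - 12 - 12 = 676 - 24 ≡ 14; y = λ·(12 - 14) - 13 ≡ 22. → (14, 22)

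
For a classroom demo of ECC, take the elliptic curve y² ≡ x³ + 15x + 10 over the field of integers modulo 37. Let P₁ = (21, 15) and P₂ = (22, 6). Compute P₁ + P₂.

(1, 27)

(21, 15) + (22, 6). λ = (6 - 15)/(22 - 21) ≡ 28/1 mod 37. 1⁻¹ ≡ 1 (mod 37), so λ ≡ 28.
  x = λ² - 21 - 22 = 784 - 43 ≡ 1; y = λ·(21 - 1) - 15 ≡ 27. → (1, 27)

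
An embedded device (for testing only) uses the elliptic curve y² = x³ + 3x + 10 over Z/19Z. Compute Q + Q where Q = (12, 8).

(6, 15)

tangent at (12, 8): λ = (3·12² + 3)/(2·8) ≡ 17/16. 16⁻¹ ≡ 6 (mod 19) since 16·6 = 96 ≡ 1, so λ ≡ 17·6 ≡ 7.
  x = λ² - 12 - 12 = 49 - 24 ≡ 6; y = λ·(12 - 6) - 8 ≡ 15. → (6, 15)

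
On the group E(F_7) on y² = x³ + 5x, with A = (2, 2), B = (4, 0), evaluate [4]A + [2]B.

O

First 4A:
Double-and-add on 4 = (100)₂. Start with A = (2, 2) for the leading 1-bit.
double: tangent at (2, 2): λ = (3·2² + 5)/(2·2) ≡ 3/4. 4⁻¹ ≡ 2 (mod 7), so λ ≡ 3·2 ≡ 6.
  x = λ² - 2 - 2 = 36 - 4 ≡ 4; y = λ·(2 - 4) - 2 ≡ 0. → (4, 0)
double: (4, 0) + (4, 0): same x and y₁ ≡ -y₂, so the sum is ∞.
4A = ∞.
Next 2B:
Repeated addition: build up to 2B.
2B: (4, 0) + (4, 0): same x and y₁ ≡ -y₂, so the sum is ∞.
2B = ∞.
Finally 4A + 2B:
∞ + ∞ = ∞ (identity).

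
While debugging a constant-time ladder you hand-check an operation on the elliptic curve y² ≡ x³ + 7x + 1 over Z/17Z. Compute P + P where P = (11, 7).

tangent at (11, 7): λ = (3·11² + 7)/(2·7) ≡ 13/14. 14⁻¹ ≡ 11 (mod 17) since 14·11 = 154 ≡ 1, so λ ≡ 13·11 ≡ 7.
  x = λ² - 11 - 11 = 49 - 22 ≡ 10; y = λ·(11 - 10) - 7 ≡ 0. → (10, 0)

(10, 0)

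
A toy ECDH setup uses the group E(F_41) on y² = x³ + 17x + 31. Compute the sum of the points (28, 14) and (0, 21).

(28, 14) + (0, 21). λ = (21 - 14)/(0 - 28) ≡ 7/13 mod 41. 13⁻¹ ≡ 19 (mod 41) since 13·19 = 247 ≡ 1, so λ ≡ 10.
  x = λ² - 28 - 0 = 100 - 28 ≡ 31; y = λ·(28 - 31) - 14 ≡ 38. → (31, 38)

(31, 38)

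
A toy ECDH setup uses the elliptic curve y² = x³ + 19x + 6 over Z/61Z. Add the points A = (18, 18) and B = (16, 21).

(18, 18) + (16, 21). λ = (21 - 18)/(16 - 18) ≡ 3/59 mod 61. 59⁻¹ ≡ 30 (mod 61), so λ ≡ 29.
  x = λ² - 18 - 16 = 841 - 34 ≡ 14; y = λ·(18 - 14) - 18 ≡ 37. → (14, 37)

(14, 37)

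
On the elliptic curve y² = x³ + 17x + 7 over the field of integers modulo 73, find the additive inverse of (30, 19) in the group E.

-(30, 19) = (30, -19 mod 73) = (30, 54).

(30, 54)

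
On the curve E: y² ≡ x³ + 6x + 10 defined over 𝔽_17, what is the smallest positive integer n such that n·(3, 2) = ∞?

2P: tangent at (3, 2): λ = (3·3² + 6)/(2·2) ≡ 16/4. 4⁻¹ ≡ 13 (mod 17), so λ ≡ 16·13 ≡ 4.
  x = λ² - 3 - 3 = 16 - 6 ≡ 10; y = λ·(3 - 10) - 2 ≡ 4. → (10, 4)
3P: (10, 4) + (3, 2). λ = (2 - 4)/(3 - 10) ≡ 15/10 mod 17. 10⁻¹ ≡ 12 (mod 17) since 10·12 = 120 ≡ 1, so λ ≡ 10.
  x = λ² - 10 - 3 = 100 - 13 ≡ 2; y = λ·(10 - 2) - 4 ≡ 8. → (2, 8)
4P: (2, 8) + (3, 2). λ = (2 - 8)/(3 - 2) ≡ 11/1 mod 17. 1⁻¹ ≡ 1 (mod 17) since 1·1 = 1 ≡ 1, so λ ≡ 11.
  x = λ² - 2 - 3 = 121 - 5 ≡ 14; y = λ·(2 - 14) - 8 ≡ 13. → (14, 13)
5P: (14, 13) + (3, 2). λ = (2 - 13)/(3 - 14) ≡ 6/6 mod 17. 6⁻¹ ≡ 3 (mod 17), so λ ≡ 1.
  x = λ² - 14 - 3 = 1 - 17 ≡ 1; y = λ·(14 - 1) - 13 ≡ 0. → (1, 0)
6P: (1, 0) + (3, 2). λ = (2 - 0)/(3 - 1) ≡ 2/2 mod 17. 2⁻¹ ≡ 9 (mod 17) since 2·9 = 18 ≡ 1, so λ ≡ 1.
  x = λ² - 1 - 3 = 1 - 4 ≡ 14; y = λ·(1 - 14) - 0 ≡ 4. → (14, 4)
7P: (14, 4) + (3, 2). λ = (2 - 4)/(3 - 14) ≡ 15/6 mod 17. 6⁻¹ ≡ 3 (mod 17), so λ ≡ 11.
  x = λ² - 14 - 3 = 121 - 17 ≡ 2; y = λ·(14 - 2) - 4 ≡ 9. → (2, 9)
8P: (2, 9) + (3, 2). λ = (2 - 9)/(3 - 2) ≡ 10/1 mod 17. 1⁻¹ ≡ 1 (mod 17), so λ ≡ 10.
  x = λ² - 2 - 3 = 100 - 5 ≡ 10; y = λ·(2 - 10) - 9 ≡ 13. → (10, 13)
9P: (10, 13) + (3, 2). λ = (2 - 13)/(3 - 10) ≡ 6/10 mod 17. 10⁻¹ ≡ 12 (mod 17) since 10·12 = 120 ≡ 1, so λ ≡ 4.
  x = λ² - 10 - 3 = 16 - 13 ≡ 3; y = λ·(10 - 3) - 13 ≡ 15. → (3, 15)
10P: (3, 15) + (3, 2): same x and y₁ ≡ -y₂, so the sum is ∞.
10P = ∞, so the order is 10.

10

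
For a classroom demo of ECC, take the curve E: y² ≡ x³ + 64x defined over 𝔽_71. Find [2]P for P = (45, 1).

(58, 33)

tangent at (45, 1): λ = (3·45² + 64)/(2·1) ≡ 33/2. 2⁻¹ ≡ 36 (mod 71), so λ ≡ 33·36 ≡ 52.
  x = λ² - 45 - 45 = 2704 - 90 ≡ 58; y = λ·(45 - 58) - 1 ≡ 33. → (58, 33)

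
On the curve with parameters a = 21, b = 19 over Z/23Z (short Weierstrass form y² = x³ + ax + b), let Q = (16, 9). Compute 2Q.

tangent at (16, 9): λ = (3·16² + 21)/(2·9) ≡ 7/18. 18⁻¹ ≡ 9 (mod 23), so λ ≡ 7·9 ≡ 17.
  x = λ² - 16 - 16 = 289 - 32 ≡ 4; y = λ·(16 - 4) - 9 ≡ 11. → (4, 11)

(4, 11)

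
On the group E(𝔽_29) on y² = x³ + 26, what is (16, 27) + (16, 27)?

tangent at (16, 27): λ = (3·16² + 0)/(2·27) ≡ 14/25. 25⁻¹ ≡ 7 (mod 29), so λ ≡ 14·7 ≡ 11.
  x = λ² - 16 - 16 = 121 - 32 ≡ 2; y = λ·(16 - 2) - 27 ≡ 11. → (2, 11)

(2, 11)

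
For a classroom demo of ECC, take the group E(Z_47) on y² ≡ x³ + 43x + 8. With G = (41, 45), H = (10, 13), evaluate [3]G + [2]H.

First 3G:
Repeated addition: build up to 3G.
2G: tangent at (41, 45): λ = (3·41² + 43)/(2·45) ≡ 10/43. 43⁻¹ ≡ 35 (mod 47), so λ ≡ 10·35 ≡ 21.
  x = λ² - 41 - 41 = 441 - 82 ≡ 30; y = λ·(41 - 30) - 45 ≡ 45. → (30, 45)
3G: (30, 45) + (41, 45). λ = (45 - 45)/(41 - 30) ≡ 0/11 mod 47. 11⁻¹ ≡ 30 (mod 47), so λ ≡ 0.
  x = λ² - 30 - 41 = 0 - 71 ≡ 23; y = λ·(30 - 23) - 45 ≡ 2. → (23, 2)
3G = (23, 2).
Next 2H:
Repeated addition: build up to 2H.
2H: tangent at (10, 13): λ = (3·10² + 43)/(2·13) ≡ 14/26. 26⁻¹ ≡ 38 (mod 47), so λ ≡ 14·38 ≡ 15.
  x = λ² - 10 - 10 = 225 - 20 ≡ 17; y = λ·(10 - 17) - 13 ≡ 23. → (17, 23)
2H = (17, 23).
Finally 3G + 2H:
(23, 2) + (17, 23). λ = (23 - 2)/(17 - 23) ≡ 21/41 mod 47. 41⁻¹ ≡ 39 (mod 47) since 41·39 = 1599 ≡ 1, so λ ≡ 20.
  x = λ² - 23 - 17 = 400 - 40 ≡ 31; y = λ·(23 - 31) - 2 ≡ 26. → (31, 26)

(31, 26)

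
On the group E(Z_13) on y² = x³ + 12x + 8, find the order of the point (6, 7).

2P: tangent at (6, 7): λ = (3·6² + 12)/(2·7) ≡ 3/1. 1⁻¹ ≡ 1 (mod 13) since 1·1 = 1 ≡ 1, so λ ≡ 3·1 ≡ 3.
  x = λ² - 6 - 6 = 9 - 12 ≡ 10; y = λ·(6 - 10) - 7 ≡ 7. → (10, 7)
3P: (10, 7) + (6, 7). λ = (7 - 7)/(6 - 10) ≡ 0/9 mod 13. 9⁻¹ ≡ 3 (mod 13) since 9·3 = 27 ≡ 1, so λ ≡ 0.
  x = λ² - 10 - 6 = 0 - 16 ≡ 10; y = λ·(10 - 10) - 7 ≡ 6. → (10, 6)
4P: (10, 6) + (6, 7). λ = (7 - 6)/(6 - 10) ≡ 1/9 mod 13. 9⁻¹ ≡ 3 (mod 13), so λ ≡ 3.
  x = λ² - 10 - 6 = 9 - 16 ≡ 6; y = λ·(10 - 6) - 6 ≡ 6. → (6, 6)
5P: (6, 6) + (6, 7): same x and y₁ ≡ -y₂, so the sum is O.
5P = O, so the order is 5.

5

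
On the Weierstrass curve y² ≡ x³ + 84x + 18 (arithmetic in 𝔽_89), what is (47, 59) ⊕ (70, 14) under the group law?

(47, 59) + (70, 14). λ = (14 - 59)/(70 - 47) ≡ 44/23 mod 89. 23⁻¹ ≡ 31 (mod 89) since 23·31 = 713 ≡ 1, so λ ≡ 29.
  x = λ² - 47 - 70 = 841 - 117 ≡ 12; y = λ·(47 - 12) - 59 ≡ 66. → (12, 66)

(12, 66)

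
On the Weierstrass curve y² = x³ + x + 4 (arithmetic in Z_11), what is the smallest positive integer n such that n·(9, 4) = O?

2P: tangent at (9, 4): λ = (3·9² + 1)/(2·4) ≡ 2/8. 8⁻¹ ≡ 7 (mod 11) since 8·7 = 56 ≡ 1, so λ ≡ 2·7 ≡ 3.
  x = λ² - 9 - 9 = 9 - 18 ≡ 2; y = λ·(9 - 2) - 4 ≡ 6. → (2, 6)
3P: (2, 6) + (9, 4). λ = (4 - 6)/(9 - 2) ≡ 9/7 mod 11. 7⁻¹ ≡ 8 (mod 11), so λ ≡ 6.
  x = λ² - 2 - 9 = 36 - 11 ≡ 3; y = λ·(2 - 3) - 6 ≡ 10. → (3, 10)
4P: (3, 10) + (9, 4). λ = (4 - 10)/(9 - 3) ≡ 5/6 mod 11. 6⁻¹ ≡ 2 (mod 11), so λ ≡ 10.
  x = λ² - 3 - 9 = 100 - 12 ≡ 0; y = λ·(3 - 0) - 10 ≡ 9. → (0, 9)
5P: (0, 9) + (9, 4). λ = (4 - 9)/(9 - 0) ≡ 6/9 mod 11. 9⁻¹ ≡ 5 (mod 11) since 9·5 = 45 ≡ 1, so λ ≡ 8.
  x = λ² - 0 - 9 = 64 - 9 ≡ 0; y = λ·(0 - 0) - 9 ≡ 2. → (0, 2)
6P: (0, 2) + (9, 4). λ = (4 - 2)/(9 - 0) ≡ 2/9 mod 11. 9⁻¹ ≡ 5 (mod 11), so λ ≡ 10.
  x = λ² - 0 - 9 = 100 - 9 ≡ 3; y = λ·(0 - 3) - 2 ≡ 1. → (3, 1)
7P: (3, 1) + (9, 4). λ = (4 - 1)/(9 - 3) ≡ 3/6 mod 11. 6⁻¹ ≡ 2 (mod 11), so λ ≡ 6.
  x = λ² - 3 - 9 = 36 - 12 ≡ 2; y = λ·(3 - 2) - 1 ≡ 5. → (2, 5)
8P: (2, 5) + (9, 4). λ = (4 - 5)/(9 - 2) ≡ 10/7 mod 11. 7⁻¹ ≡ 8 (mod 11), so λ ≡ 3.
  x = λ² - 2 - 9 = 9 - 11 ≡ 9; y = λ·(2 - 9) - 5 ≡ 7. → (9, 7)
9P: (9, 7) + (9, 4): same x and y₁ ≡ -y₂, so the sum is O.
9P = O, so the order is 9.

9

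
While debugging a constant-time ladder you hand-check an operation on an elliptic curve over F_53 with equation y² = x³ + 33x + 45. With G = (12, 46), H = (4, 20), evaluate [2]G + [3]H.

First 2G:
Repeated addition: build up to 2G.
2G: tangent at (12, 46): λ = (3·12² + 33)/(2·46) ≡ 41/39. 39⁻¹ ≡ 34 (mod 53), so λ ≡ 41·34 ≡ 16.
  x = λ² - 12 - 12 = 256 - 24 ≡ 20; y = λ·(12 - 20) - 46 ≡ 38. → (20, 38)
2G = (20, 38).
Next 3H:
Repeated addition: build up to 3H.
2H: tangent at (4, 20): λ = (3·4² + 33)/(2·20) ≡ 28/40. 40⁻¹ ≡ 4 (mod 53), so λ ≡ 28·4 ≡ 6.
  x = λ² - 4 - 4 = 36 - 8 ≡ 28; y = λ·(4 - 28) - 20 ≡ 48. → (28, 48)
3H: (28, 48) + (4, 20). λ = (20 - 48)/(4 - 28) ≡ 25/29 mod 53. 29⁻¹ ≡ 11 (mod 53), so λ ≡ 10.
  x = λ² - 28 - 4 = 100 - 32 ≡ 15; y = λ·(28 - 15) - 48 ≡ 29. → (15, 29)
3H = (15, 29).
Finally 2G + 3H:
(20, 38) + (15, 29). λ = (29 - 38)/(15 - 20) ≡ 44/48 mod 53. 48⁻¹ ≡ 21 (mod 53) since 48·21 = 1008 ≡ 1, so λ ≡ 23.
  x = λ² - 20 - 15 = 529 - 35 ≡ 17; y = λ·(20 - 17) - 38 ≡ 31. → (17, 31)

(17, 31)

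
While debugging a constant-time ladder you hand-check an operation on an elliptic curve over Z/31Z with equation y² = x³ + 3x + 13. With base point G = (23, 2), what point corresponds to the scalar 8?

(23, 29)

Double-and-add on 8 = (1000)₂. Start with G = (23, 2) for the leading 1-bit.
double: tangent at (23, 2): λ = (3·23² + 3)/(2·2) ≡ 9/4. 4⁻¹ ≡ 8 (mod 31), so λ ≡ 9·8 ≡ 10.
  x = λ² - 23 - 23 = 100 - 46 ≡ 23; y = λ·(23 - 23) - 2 ≡ 29. → (23, 29)
double: tangent at (23, 29): λ = (3·23² + 3)/(2·29) ≡ 9/27. 27⁻¹ ≡ 23 (mod 31), so λ ≡ 9·23 ≡ 21.
  x = λ² - 23 - 23 = 441 - 46 ≡ 23; y = λ·(23 - 23) - 29 ≡ 2. → (23, 2)
double: tangent at (23, 2): λ = (3·23² + 3)/(2·2) ≡ 9/4. 4⁻¹ ≡ 8 (mod 31) since 4·8 = 32 ≡ 1, so λ ≡ 9·8 ≡ 10.
  x = λ² - 23 - 23 = 100 - 46 ≡ 23; y = λ·(23 - 23) - 2 ≡ 29. → (23, 29)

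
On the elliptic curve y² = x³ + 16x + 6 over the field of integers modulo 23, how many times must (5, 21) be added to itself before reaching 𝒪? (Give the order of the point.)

7

2P: tangent at (5, 21): λ = (3·5² + 16)/(2·21) ≡ 22/19. 19⁻¹ ≡ 17 (mod 23), so λ ≡ 22·17 ≡ 6.
  x = λ² - 5 - 5 = 36 - 10 ≡ 3; y = λ·(5 - 3) - 21 ≡ 14. → (3, 14)
3P: (3, 14) + (5, 21). λ = (21 - 14)/(5 - 3) ≡ 7/2 mod 23. 2⁻¹ ≡ 12 (mod 23), so λ ≡ 15.
  x = λ² - 3 - 5 = 225 - 8 ≡ 10; y = λ·(3 - 10) - 14 ≡ 19. → (10, 19)
4P: (10, 19) + (5, 21). λ = (21 - 19)/(5 - 10) ≡ 2/18 mod 23. 18⁻¹ ≡ 9 (mod 23), so λ ≡ 18.
  x = λ² - 10 - 5 = 324 - 15 ≡ 10; y = λ·(10 - 10) - 19 ≡ 4. → (10, 4)
5P: (10, 4) + (5, 21). λ = (21 - 4)/(5 - 10) ≡ 17/18 mod 23. 18⁻¹ ≡ 9 (mod 23), so λ ≡ 15.
  x = λ² - 10 - 5 = 225 - 15 ≡ 3; y = λ·(10 - 3) - 4 ≡ 9. → (3, 9)
6P: (3, 9) + (5, 21). λ = (21 - 9)/(5 - 3) ≡ 12/2 mod 23. 2⁻¹ ≡ 12 (mod 23) since 2·12 = 24 ≡ 1, so λ ≡ 6.
  x = λ² - 3 - 5 = 36 - 8 ≡ 5; y = λ·(3 - 5) - 9 ≡ 2. → (5, 2)
7P: (5, 2) + (5, 21): same x and y₁ ≡ -y₂, so the sum is 𝒪.
7P = 𝒪, so the order is 7.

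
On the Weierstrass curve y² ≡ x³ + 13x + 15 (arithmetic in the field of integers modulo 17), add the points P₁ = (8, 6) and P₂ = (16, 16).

(2, 10)

(8, 6) + (16, 16). λ = (16 - 6)/(16 - 8) ≡ 10/8 mod 17. 8⁻¹ ≡ 15 (mod 17), so λ ≡ 14.
  x = λ² - 8 - 16 = 196 - 24 ≡ 2; y = λ·(8 - 2) - 6 ≡ 10. → (2, 10)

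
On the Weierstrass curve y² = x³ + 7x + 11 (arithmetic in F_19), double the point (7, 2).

tangent at (7, 2): λ = (3·7² + 7)/(2·2) ≡ 2/4. 4⁻¹ ≡ 5 (mod 19), so λ ≡ 2·5 ≡ 10.
  x = λ² - 7 - 7 = 100 - 14 ≡ 10; y = λ·(7 - 10) - 2 ≡ 6. → (10, 6)

(10, 6)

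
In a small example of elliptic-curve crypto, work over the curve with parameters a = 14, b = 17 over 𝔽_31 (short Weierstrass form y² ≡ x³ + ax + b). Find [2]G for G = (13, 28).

tangent at (13, 28): λ = (3·13² + 14)/(2·28) ≡ 25/25. 25⁻¹ ≡ 5 (mod 31), so λ ≡ 25·5 ≡ 1.
  x = λ² - 13 - 13 = 1 - 26 ≡ 6; y = λ·(13 - 6) - 28 ≡ 10. → (6, 10)

(6, 10)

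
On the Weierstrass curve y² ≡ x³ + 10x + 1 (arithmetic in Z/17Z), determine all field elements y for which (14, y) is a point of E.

none

x³ + 10x + 1 = 2885 ≡ 12 (mod 17).
12 is a non-residue mod 17; no y exists.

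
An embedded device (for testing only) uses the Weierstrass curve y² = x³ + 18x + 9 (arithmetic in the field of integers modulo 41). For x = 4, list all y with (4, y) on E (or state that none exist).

x³ + 18x + 9 = 145 ≡ 22 (mod 41).
22 is a non-residue mod 41; no y exists.

none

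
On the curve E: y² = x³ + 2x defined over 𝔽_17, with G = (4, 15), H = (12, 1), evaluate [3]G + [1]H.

First 3G:
Repeated addition: build up to 3G.
2G: tangent at (4, 15): λ = (3·4² + 2)/(2·15) ≡ 16/13. 13⁻¹ ≡ 4 (mod 17) since 13·4 = 52 ≡ 1, so λ ≡ 16·4 ≡ 13.
  x = λ² - 4 - 4 = 169 - 8 ≡ 8; y = λ·(4 - 8) - 15 ≡ 1. → (8, 1)
3G: (8, 1) + (4, 15). λ = (15 - 1)/(4 - 8) ≡ 14/13 mod 17. 13⁻¹ ≡ 4 (mod 17) since 13·4 = 52 ≡ 1, so λ ≡ 5.
  x = λ² - 8 - 4 = 25 - 12 ≡ 13; y = λ·(8 - 13) - 1 ≡ 8. → (13, 8)
3G = (13, 8).
Finally 3G + H:
(13, 8) + (12, 1). λ = (1 - 8)/(12 - 13) ≡ 10/16 mod 17. 16⁻¹ ≡ 16 (mod 17), so λ ≡ 7.
  x = λ² - 13 - 12 = 49 - 25 ≡ 7; y = λ·(13 - 7) - 8 ≡ 0. → (7, 0)

(7, 0)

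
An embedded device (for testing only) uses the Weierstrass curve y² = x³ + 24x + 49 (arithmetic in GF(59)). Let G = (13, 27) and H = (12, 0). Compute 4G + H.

(43, 42)

First 4G:
Double-and-add on 4 = (100)₂. Start with G = (13, 27) for the leading 1-bit.
double: tangent at (13, 27): λ = (3·13² + 24)/(2·27) ≡ 0/54. 54⁻¹ ≡ 47 (mod 59) since 54·47 = 2538 ≡ 1, so λ ≡ 0·47 ≡ 0.
  x = λ² - 13 - 13 = 0 - 26 ≡ 33; y = λ·(13 - 33) - 27 ≡ 32. → (33, 32)
double: tangent at (33, 32): λ = (3·33² + 24)/(2·32) ≡ 46/5. 5⁻¹ ≡ 12 (mod 59) since 5·12 = 60 ≡ 1, so λ ≡ 46·12 ≡ 21.
  x = λ² - 33 - 33 = 441 - 66 ≡ 21; y = λ·(33 - 21) - 32 ≡ 43. → (21, 43)
4G = (21, 43).
Finally 4G + H:
(21, 43) + (12, 0). λ = (0 - 43)/(12 - 21) ≡ 16/50 mod 59. 50⁻¹ ≡ 13 (mod 59) since 50·13 = 650 ≡ 1, so λ ≡ 31.
  x = λ² - 21 - 12 = 961 - 33 ≡ 43; y = λ·(21 - 43) - 43 ≡ 42. → (43, 42)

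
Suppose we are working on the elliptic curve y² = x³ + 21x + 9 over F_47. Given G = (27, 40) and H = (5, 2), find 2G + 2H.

First 2G:
Repeated addition: build up to 2G.
2G: tangent at (27, 40): λ = (3·27² + 21)/(2·40) ≡ 46/33. 33⁻¹ ≡ 10 (mod 47), so λ ≡ 46·10 ≡ 37.
  x = λ² - 27 - 27 = 1369 - 54 ≡ 46; y = λ·(27 - 46) - 40 ≡ 9. → (46, 9)
2G = (46, 9).
Next 2H:
Repeated addition: build up to 2H.
2H: tangent at (5, 2): λ = (3·5² + 21)/(2·2) ≡ 2/4. 4⁻¹ ≡ 12 (mod 47) since 4·12 = 48 ≡ 1, so λ ≡ 2·12 ≡ 24.
  x = λ² - 5 - 5 = 576 - 10 ≡ 2; y = λ·(5 - 2) - 2 ≡ 23. → (2, 23)
2H = (2, 23).
Finally 2G + 2H:
(46, 9) + (2, 23). λ = (23 - 9)/(2 - 46) ≡ 14/3 mod 47. 3⁻¹ ≡ 16 (mod 47), so λ ≡ 36.
  x = λ² - 46 - 2 = 1296 - 48 ≡ 26; y = λ·(46 - 26) - 9 ≡ 6. → (26, 6)

(26, 6)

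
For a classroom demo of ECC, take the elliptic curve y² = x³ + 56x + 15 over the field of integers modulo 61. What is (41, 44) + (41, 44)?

(35, 25)

tangent at (41, 44): λ = (3·41² + 56)/(2·44) ≡ 36/27. 27⁻¹ ≡ 52 (mod 61) since 27·52 = 1404 ≡ 1, so λ ≡ 36·52 ≡ 42.
  x = λ² - 41 - 41 = 1764 - 82 ≡ 35; y = λ·(41 - 35) - 44 ≡ 25. → (35, 25)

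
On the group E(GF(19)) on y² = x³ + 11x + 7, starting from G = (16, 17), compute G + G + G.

(4, 1)

Repeated addition: build up to 3G.
2G: tangent at (16, 17): λ = (3·16² + 11)/(2·17) ≡ 0/15. 15⁻¹ ≡ 14 (mod 19) since 15·14 = 210 ≡ 1, so λ ≡ 0·14 ≡ 0.
  x = λ² - 16 - 16 = 0 - 32 ≡ 6; y = λ·(16 - 6) - 17 ≡ 2. → (6, 2)
3G: (6, 2) + (16, 17). λ = (17 - 2)/(16 - 6) ≡ 15/10 mod 19. 10⁻¹ ≡ 2 (mod 19), so λ ≡ 11.
  x = λ² - 6 - 16 = 121 - 22 ≡ 4; y = λ·(6 - 4) - 2 ≡ 1. → (4, 1)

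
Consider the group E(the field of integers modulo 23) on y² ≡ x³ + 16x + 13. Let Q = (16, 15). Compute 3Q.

(11, 18)

Repeated addition: build up to 3Q.
2Q: tangent at (16, 15): λ = (3·16² + 16)/(2·15) ≡ 2/7. 7⁻¹ ≡ 10 (mod 23) since 7·10 = 70 ≡ 1, so λ ≡ 2·10 ≡ 20.
  x = λ² - 16 - 16 = 400 - 32 ≡ 0; y = λ·(16 - 0) - 15 ≡ 6. → (0, 6)
3Q: (0, 6) + (16, 15). λ = (15 - 6)/(16 - 0) ≡ 9/16 mod 23. 16⁻¹ ≡ 13 (mod 23), so λ ≡ 2.
  x = λ² - 0 - 16 = 4 - 16 ≡ 11; y = λ·(0 - 11) - 6 ≡ 18. → (11, 18)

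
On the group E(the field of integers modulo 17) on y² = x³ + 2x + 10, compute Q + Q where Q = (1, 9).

(6, 0)

tangent at (1, 9): λ = (3·1² + 2)/(2·9) ≡ 5/1. 1⁻¹ ≡ 1 (mod 17), so λ ≡ 5·1 ≡ 5.
  x = λ² - 1 - 1 = 25 - 2 ≡ 6; y = λ·(1 - 6) - 9 ≡ 0. → (6, 0)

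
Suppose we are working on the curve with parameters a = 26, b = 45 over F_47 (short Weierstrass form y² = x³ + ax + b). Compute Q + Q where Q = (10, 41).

(30, 1)

tangent at (10, 41): λ = (3·10² + 26)/(2·41) ≡ 44/35. 35⁻¹ ≡ 43 (mod 47) since 35·43 = 1505 ≡ 1, so λ ≡ 44·43 ≡ 12.
  x = λ² - 10 - 10 = 144 - 20 ≡ 30; y = λ·(10 - 30) - 41 ≡ 1. → (30, 1)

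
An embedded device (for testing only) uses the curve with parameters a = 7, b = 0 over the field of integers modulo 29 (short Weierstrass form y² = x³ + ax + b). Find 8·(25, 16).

(9, 3)

Write P = (25, 16).
Repeated addition: build up to 8P.
2P: tangent at (25, 16): λ = (3·25² + 7)/(2·16) ≡ 26/3. 3⁻¹ ≡ 10 (mod 29), so λ ≡ 26·10 ≡ 28.
  x = λ² - 25 - 25 = 784 - 50 ≡ 9; y = λ·(25 - 9) - 16 ≡ 26. → (9, 26)
3P: (9, 26) + (25, 16). λ = (16 - 26)/(25 - 9) ≡ 19/16 mod 29. 16⁻¹ ≡ 20 (mod 29) since 16·20 = 320 ≡ 1, so λ ≡ 3.
  x = λ² - 9 - 25 = 9 - 34 ≡ 4; y = λ·(9 - 4) - 26 ≡ 18. → (4, 18)
4P: (4, 18) + (25, 16). λ = (16 - 18)/(25 - 4) ≡ 27/21 mod 29. 21⁻¹ ≡ 18 (mod 29), so λ ≡ 22.
  x = λ² - 4 - 25 = 484 - 29 ≡ 20; y = λ·(4 - 20) - 18 ≡ 7. → (20, 7)
5P: (20, 7) + (25, 16). λ = (16 - 7)/(25 - 20) ≡ 9/5 mod 29. 5⁻¹ ≡ 6 (mod 29), so λ ≡ 25.
  x = λ² - 20 - 25 = 625 - 45 ≡ 0; y = λ·(20 - 0) - 7 ≡ 0. → (0, 0)
6P: (0, 0) + (25, 16). λ = (16 - 0)/(25 - 0) ≡ 16/25 mod 29. 25⁻¹ ≡ 7 (mod 29) since 25·7 = 175 ≡ 1, so λ ≡ 25.
  x = λ² - 0 - 25 = 625 - 25 ≡ 20; y = λ·(0 - 20) - 0 ≡ 22. → (20, 22)
7P: (20, 22) + (25, 16). λ = (16 - 22)/(25 - 20) ≡ 23/5 mod 29. 5⁻¹ ≡ 6 (mod 29), so λ ≡ 22.
  x = λ² - 20 - 25 = 484 - 45 ≡ 4; y = λ·(20 - 4) - 22 ≡ 11. → (4, 11)
8P: (4, 11) + (25, 16). λ = (16 - 11)/(25 - 4) ≡ 5/21 mod 29. 21⁻¹ ≡ 18 (mod 29) since 21·18 = 378 ≡ 1, so λ ≡ 3.
  x = λ² - 4 - 25 = 9 - 29 ≡ 9; y = λ·(4 - 9) - 11 ≡ 3. → (9, 3)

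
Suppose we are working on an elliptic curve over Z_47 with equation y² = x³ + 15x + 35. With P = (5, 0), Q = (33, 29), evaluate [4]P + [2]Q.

First 4P:
Double-and-add on 4 = (100)₂. Start with P = (5, 0) for the leading 1-bit.
double: (5, 0) + (5, 0): same x and y₁ ≡ -y₂, so the sum is ∞.
double: ∞ + ∞ = ∞ (identity).
4P = ∞.
Next 2Q:
Repeated addition: build up to 2Q.
2Q: tangent at (33, 29): λ = (3·33² + 15)/(2·29) ≡ 39/11. 11⁻¹ ≡ 30 (mod 47), so λ ≡ 39·30 ≡ 42.
  x = λ² - 33 - 33 = 1764 - 66 ≡ 6; y = λ·(33 - 6) - 29 ≡ 24. → (6, 24)
2Q = (6, 24).
Finally 4P + 2Q:
∞ + (6, 24) = (6, 24) (identity).

(6, 24)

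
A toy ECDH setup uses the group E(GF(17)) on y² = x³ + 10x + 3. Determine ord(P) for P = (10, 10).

5

2P: tangent at (10, 10): λ = (3·10² + 10)/(2·10) ≡ 4/3. 3⁻¹ ≡ 6 (mod 17), so λ ≡ 4·6 ≡ 7.
  x = λ² - 10 - 10 = 49 - 20 ≡ 12; y = λ·(10 - 12) - 10 ≡ 10. → (12, 10)
3P: (12, 10) + (10, 10). λ = (10 - 10)/(10 - 12) ≡ 0/15 mod 17. 15⁻¹ ≡ 8 (mod 17), so λ ≡ 0.
  x = λ² - 12 - 10 = 0 - 22 ≡ 12; y = λ·(12 - 12) - 10 ≡ 7. → (12, 7)
4P: (12, 7) + (10, 10). λ = (10 - 7)/(10 - 12) ≡ 3/15 mod 17. 15⁻¹ ≡ 8 (mod 17), so λ ≡ 7.
  x = λ² - 12 - 10 = 49 - 22 ≡ 10; y = λ·(12 - 10) - 7 ≡ 7. → (10, 7)
5P: (10, 7) + (10, 10): same x and y₁ ≡ -y₂, so the sum is 𝒪.
5P = 𝒪, so the order is 5.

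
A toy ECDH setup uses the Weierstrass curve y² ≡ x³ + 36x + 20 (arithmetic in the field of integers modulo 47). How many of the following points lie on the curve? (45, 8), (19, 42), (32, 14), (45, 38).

(45, 8): 8² ≡ 17, rhs ≡ 34 → off.
(19, 42): 42² ≡ 25, rhs ≡ 43 → off.
(32, 14): 14² ≡ 8, rhs ≡ 6 → off.
(45, 38): 38² ≡ 34, rhs ≡ 34 → on.

1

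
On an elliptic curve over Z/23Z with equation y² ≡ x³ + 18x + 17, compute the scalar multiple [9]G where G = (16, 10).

(16, 13)

Repeated addition: build up to 9G.
2G: tangent at (16, 10): λ = (3·16² + 18)/(2·10) ≡ 4/20. 20⁻¹ ≡ 15 (mod 23) since 20·15 = 300 ≡ 1, so λ ≡ 4·15 ≡ 14.
  x = λ² - 16 - 16 = 196 - 32 ≡ 3; y = λ·(16 - 3) - 10 ≡ 11. → (3, 11)
3G: (3, 11) + (16, 10). λ = (10 - 11)/(16 - 3) ≡ 22/13 mod 23. 13⁻¹ ≡ 16 (mod 23) since 13·16 = 208 ≡ 1, so λ ≡ 7.
  x = λ² - 3 - 16 = 49 - 19 ≡ 7; y = λ·(3 - 7) - 11 ≡ 7. → (7, 7)
4G: (7, 7) + (16, 10). λ = (10 - 7)/(16 - 7) ≡ 3/9 mod 23. 9⁻¹ ≡ 18 (mod 23), so λ ≡ 8.
  x = λ² - 7 - 16 = 64 - 23 ≡ 18; y = λ·(7 - 18) - 7 ≡ 20. → (18, 20)
5G: (18, 20) + (16, 10). λ = (10 - 20)/(16 - 18) ≡ 13/21 mod 23. 21⁻¹ ≡ 11 (mod 23), so λ ≡ 5.
  x = λ² - 18 - 16 = 25 - 34 ≡ 14; y = λ·(18 - 14) - 20 ≡ 0. → (14, 0)
6G: (14, 0) + (16, 10). λ = (10 - 0)/(16 - 14) ≡ 10/2 mod 23. 2⁻¹ ≡ 12 (mod 23), so λ ≡ 5.
  x = λ² - 14 - 16 = 25 - 30 ≡ 18; y = λ·(14 - 18) - 0 ≡ 3. → (18, 3)
7G: (18, 3) + (16, 10). λ = (10 - 3)/(16 - 18) ≡ 7/21 mod 23. 21⁻¹ ≡ 11 (mod 23) since 21·11 = 231 ≡ 1, so λ ≡ 8.
  x = λ² - 18 - 16 = 64 - 34 ≡ 7; y = λ·(18 - 7) - 3 ≡ 16. → (7, 16)
8G: (7, 16) + (16, 10). λ = (10 - 16)/(16 - 7) ≡ 17/9 mod 23. 9⁻¹ ≡ 18 (mod 23), so λ ≡ 7.
  x = λ² - 7 - 16 = 49 - 23 ≡ 3; y = λ·(7 - 3) - 16 ≡ 12. → (3, 12)
9G: (3, 12) + (16, 10). λ = (10 - 12)/(16 - 3) ≡ 21/13 mod 23. 13⁻¹ ≡ 16 (mod 23) since 13·16 = 208 ≡ 1, so λ ≡ 14.
  x = λ² - 3 - 16 = 196 - 19 ≡ 16; y = λ·(3 - 16) - 12 ≡ 13. → (16, 13)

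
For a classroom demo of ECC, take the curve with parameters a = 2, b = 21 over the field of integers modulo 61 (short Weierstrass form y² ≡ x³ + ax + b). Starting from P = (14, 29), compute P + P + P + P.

Repeated addition: build up to 4P.
2P: tangent at (14, 29): λ = (3·14² + 2)/(2·29) ≡ 41/58. 58⁻¹ ≡ 20 (mod 61), so λ ≡ 41·20 ≡ 27.
  x = λ² - 14 - 14 = 729 - 28 ≡ 30; y = λ·(14 - 30) - 29 ≡ 27. → (30, 27)
3P: (30, 27) + (14, 29). λ = (29 - 27)/(14 - 30) ≡ 2/45 mod 61. 45⁻¹ ≡ 19 (mod 61), so λ ≡ 38.
  x = λ² - 30 - 14 = 1444 - 44 ≡ 58; y = λ·(30 - 58) - 27 ≡ 7. → (58, 7)
4P: (58, 7) + (14, 29). λ = (29 - 7)/(14 - 58) ≡ 22/17 mod 61. 17⁻¹ ≡ 18 (mod 61), so λ ≡ 30.
  x = λ² - 58 - 14 = 900 - 72 ≡ 35; y = λ·(58 - 35) - 7 ≡ 12. → (35, 12)

(35, 12)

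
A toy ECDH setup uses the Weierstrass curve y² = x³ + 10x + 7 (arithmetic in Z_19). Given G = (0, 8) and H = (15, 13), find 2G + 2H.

First 2G:
Repeated addition: build up to 2G.
2G: tangent at (0, 8): λ = (3·0² + 10)/(2·8) ≡ 10/16. 16⁻¹ ≡ 6 (mod 19) since 16·6 = 96 ≡ 1, so λ ≡ 10·6 ≡ 3.
  x = λ² - 0 - 0 = 9 - 0 ≡ 9; y = λ·(0 - 9) - 8 ≡ 3. → (9, 3)
2G = (9, 3).
Next 2H:
Repeated addition: build up to 2H.
2H: tangent at (15, 13): λ = (3·15² + 10)/(2·13) ≡ 1/7. 7⁻¹ ≡ 11 (mod 19), so λ ≡ 1·11 ≡ 11.
  x = λ² - 15 - 15 = 121 - 30 ≡ 15; y = λ·(15 - 15) - 13 ≡ 6. → (15, 6)
2H = (15, 6).
Finally 2G + 2H:
(9, 3) + (15, 6). λ = (6 - 3)/(15 - 9) ≡ 3/6 mod 19. 6⁻¹ ≡ 16 (mod 19), so λ ≡ 10.
  x = λ² - 9 - 15 = 100 - 24 ≡ 0; y = λ·(9 - 0) - 3 ≡ 11. → (0, 11)

(0, 11)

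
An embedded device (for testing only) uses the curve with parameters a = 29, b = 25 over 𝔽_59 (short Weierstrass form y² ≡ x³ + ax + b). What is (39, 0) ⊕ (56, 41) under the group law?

(28, 30)

(39, 0) + (56, 41). λ = (41 - 0)/(56 - 39) ≡ 41/17 mod 59. 17⁻¹ ≡ 7 (mod 59), so λ ≡ 51.
  x = λ² - 39 - 56 = 2601 - 95 ≡ 28; y = λ·(39 - 28) - 0 ≡ 30. → (28, 30)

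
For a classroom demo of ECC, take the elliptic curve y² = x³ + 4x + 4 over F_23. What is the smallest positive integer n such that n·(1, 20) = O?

2P: tangent at (1, 20): λ = (3·1² + 4)/(2·20) ≡ 7/17. 17⁻¹ ≡ 19 (mod 23) since 17·19 = 323 ≡ 1, so λ ≡ 7·19 ≡ 18.
  x = λ² - 1 - 1 = 324 - 2 ≡ 0; y = λ·(1 - 0) - 20 ≡ 21. → (0, 21)
3P: (0, 21) + (1, 20). λ = (20 - 21)/(1 - 0) ≡ 22/1 mod 23. 1⁻¹ ≡ 1 (mod 23), so λ ≡ 22.
  x = λ² - 0 - 1 = 484 - 1 ≡ 0; y = λ·(0 - 0) - 21 ≡ 2. → (0, 2)
4P: (0, 2) + (1, 20). λ = (20 - 2)/(1 - 0) ≡ 18/1 mod 23. 1⁻¹ ≡ 1 (mod 23), so λ ≡ 18.
  x = λ² - 0 - 1 = 324 - 1 ≡ 1; y = λ·(0 - 1) - 2 ≡ 3. → (1, 3)
5P: (1, 3) + (1, 20): same x and y₁ ≡ -y₂, so the sum is O.
5P = O, so the order is 5.

5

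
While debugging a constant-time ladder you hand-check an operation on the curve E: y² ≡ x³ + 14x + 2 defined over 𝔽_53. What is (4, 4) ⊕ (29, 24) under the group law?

(4, 4) + (29, 24). λ = (24 - 4)/(29 - 4) ≡ 20/25 mod 53. 25⁻¹ ≡ 17 (mod 53) since 25·17 = 425 ≡ 1, so λ ≡ 22.
  x = λ² - 4 - 29 = 484 - 33 ≡ 27; y = λ·(4 - 27) - 4 ≡ 20. → (27, 20)

(27, 20)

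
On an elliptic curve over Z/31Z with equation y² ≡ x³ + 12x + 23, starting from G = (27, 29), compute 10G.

Double-and-add on 10 = (1010)₂. Start with G = (27, 29) for the leading 1-bit.
double: tangent at (27, 29): λ = (3·27² + 12)/(2·29) ≡ 29/27. 27⁻¹ ≡ 23 (mod 31) since 27·23 = 621 ≡ 1, so λ ≡ 29·23 ≡ 16.
  x = λ² - 27 - 27 = 256 - 54 ≡ 16; y = λ·(27 - 16) - 29 ≡ 23. → (16, 23)
double: tangent at (16, 23): λ = (3·16² + 12)/(2·23) ≡ 5/15. 15⁻¹ ≡ 29 (mod 31), so λ ≡ 5·29 ≡ 21.
  x = λ² - 16 - 16 = 441 - 32 ≡ 6; y = λ·(16 - 6) - 23 ≡ 1. → (6, 1)
add G: (6, 1) + (27, 29). λ = (29 - 1)/(27 - 6) ≡ 28/21 mod 31. 21⁻¹ ≡ 3 (mod 31), so λ ≡ 22.
  x = λ² - 6 - 27 = 484 - 33 ≡ 17; y = λ·(6 - 17) - 1 ≡ 5. → (17, 5)
double: tangent at (17, 5): λ = (3·17² + 12)/(2·5) ≡ 11/10. 10⁻¹ ≡ 28 (mod 31), so λ ≡ 11·28 ≡ 29.
  x = λ² - 17 - 17 = 841 - 34 ≡ 1; y = λ·(17 - 1) - 5 ≡ 25. → (1, 25)

(1, 25)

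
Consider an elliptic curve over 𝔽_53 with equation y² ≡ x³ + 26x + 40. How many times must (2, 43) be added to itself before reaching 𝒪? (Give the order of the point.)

2P: tangent at (2, 43): λ = (3·2² + 26)/(2·43) ≡ 38/33. 33⁻¹ ≡ 45 (mod 53) since 33·45 = 1485 ≡ 1, so λ ≡ 38·45 ≡ 14.
  x = λ² - 2 - 2 = 196 - 4 ≡ 33; y = λ·(2 - 33) - 43 ≡ 0. → (33, 0)
3P: (33, 0) + (2, 43). λ = (43 - 0)/(2 - 33) ≡ 43/22 mod 53. 22⁻¹ ≡ 41 (mod 53) since 22·41 = 902 ≡ 1, so λ ≡ 14.
  x = λ² - 33 - 2 = 196 - 35 ≡ 2; y = λ·(33 - 2) - 0 ≡ 10. → (2, 10)
4P: (2, 10) + (2, 43): same x and y₁ ≡ -y₂, so the sum is 𝒪.
4P = 𝒪, so the order is 4.

4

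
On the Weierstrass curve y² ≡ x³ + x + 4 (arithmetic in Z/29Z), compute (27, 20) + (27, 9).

O

The two points share x = 27 and their y-coordinates satisfy 20 + 9 ≡ 0 (mod 29), so they are inverses. Their sum is O.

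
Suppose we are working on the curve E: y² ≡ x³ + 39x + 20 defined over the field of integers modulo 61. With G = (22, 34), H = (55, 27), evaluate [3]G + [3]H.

(2, 17)

First 3G:
Repeated addition: build up to 3G.
2G: tangent at (22, 34): λ = (3·22² + 39)/(2·34) ≡ 27/7. 7⁻¹ ≡ 35 (mod 61), so λ ≡ 27·35 ≡ 30.
  x = λ² - 22 - 22 = 900 - 44 ≡ 2; y = λ·(22 - 2) - 34 ≡ 17. → (2, 17)
3G: (2, 17) + (22, 34). λ = (34 - 17)/(22 - 2) ≡ 17/20 mod 61. 20⁻¹ ≡ 58 (mod 61) since 20·58 = 1160 ≡ 1, so λ ≡ 10.
  x = λ² - 2 - 22 = 100 - 24 ≡ 15; y = λ·(2 - 15) - 17 ≡ 36. → (15, 36)
3G = (15, 36).
Next 3H:
Repeated addition: build up to 3H.
2H: tangent at (55, 27): λ = (3·55² + 39)/(2·27) ≡ 25/54. 54⁻¹ ≡ 26 (mod 61), so λ ≡ 25·26 ≡ 40.
  x = λ² - 55 - 55 = 1600 - 110 ≡ 26; y = λ·(55 - 26) - 27 ≡ 35. → (26, 35)
3H: (26, 35) + (55, 27). λ = (27 - 35)/(55 - 26) ≡ 53/29 mod 61. 29⁻¹ ≡ 40 (mod 61), so λ ≡ 46.
  x = λ² - 26 - 55 = 2116 - 81 ≡ 22; y = λ·(26 - 22) - 35 ≡ 27. → (22, 27)
3H = (22, 27).
Finally 3G + 3H:
(15, 36) + (22, 27). λ = (27 - 36)/(22 - 15) ≡ 52/7 mod 61. 7⁻¹ ≡ 35 (mod 61), so λ ≡ 51.
  x = λ² - 15 - 22 = 2601 - 37 ≡ 2; y = λ·(15 - 2) - 36 ≡ 17. → (2, 17)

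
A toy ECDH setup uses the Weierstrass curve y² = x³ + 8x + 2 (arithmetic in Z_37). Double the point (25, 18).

tangent at (25, 18): λ = (3·25² + 8)/(2·18) ≡ 33/36. 36⁻¹ ≡ 36 (mod 37) since 36·36 = 1296 ≡ 1, so λ ≡ 33·36 ≡ 4.
  x = λ² - 25 - 25 = 16 - 50 ≡ 3; y = λ·(25 - 3) - 18 ≡ 33. → (3, 33)

(3, 33)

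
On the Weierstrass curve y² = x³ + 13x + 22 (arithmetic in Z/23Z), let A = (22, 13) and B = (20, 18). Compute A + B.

(22, 13) + (20, 18). λ = (18 - 13)/(20 - 22) ≡ 5/21 mod 23. 21⁻¹ ≡ 11 (mod 23), so λ ≡ 9.
  x = λ² - 22 - 20 = 81 - 42 ≡ 16; y = λ·(22 - 16) - 13 ≡ 18. → (16, 18)

(16, 18)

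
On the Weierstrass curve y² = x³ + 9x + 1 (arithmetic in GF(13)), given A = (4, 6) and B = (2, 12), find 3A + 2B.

(12, 2)

First 3A:
Repeated addition: build up to 3A.
2A: tangent at (4, 6): λ = (3·4² + 9)/(2·6) ≡ 5/12. 12⁻¹ ≡ 12 (mod 13) since 12·12 = 144 ≡ 1, so λ ≡ 5·12 ≡ 8.
  x = λ² - 4 - 4 = 64 - 8 ≡ 4; y = λ·(4 - 4) - 6 ≡ 7. → (4, 7)
3A: (4, 7) + (4, 6): same x and y₁ ≡ -y₂, so the sum is the point at infinity.
3A = the point at infinity.
Next 2B:
Repeated addition: build up to 2B.
2B: tangent at (2, 12): λ = (3·2² + 9)/(2·12) ≡ 8/11. 11⁻¹ ≡ 6 (mod 13), so λ ≡ 8·6 ≡ 9.
  x = λ² - 2 - 2 = 81 - 4 ≡ 12; y = λ·(2 - 12) - 12 ≡ 2. → (12, 2)
2B = (12, 2).
Finally 3A + 2B:
the point at infinity + (12, 2) = (12, 2) (identity).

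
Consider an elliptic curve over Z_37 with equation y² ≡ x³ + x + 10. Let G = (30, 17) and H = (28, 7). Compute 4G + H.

(32, 19)

First 4G:
Repeated addition: build up to 4G.
2G: tangent at (30, 17): λ = (3·30² + 1)/(2·17) ≡ 0/34. 34⁻¹ ≡ 12 (mod 37), so λ ≡ 0·12 ≡ 0.
  x = λ² - 30 - 30 = 0 - 60 ≡ 14; y = λ·(30 - 14) - 17 ≡ 20. → (14, 20)
3G: (14, 20) + (30, 17). λ = (17 - 20)/(30 - 14) ≡ 34/16 mod 37. 16⁻¹ ≡ 7 (mod 37), so λ ≡ 16.
  x = λ² - 14 - 30 = 256 - 44 ≡ 27; y = λ·(14 - 27) - 20 ≡ 31. → (27, 31)
4G: (27, 31) + (30, 17). λ = (17 - 31)/(30 - 27) ≡ 23/3 mod 37. 3⁻¹ ≡ 25 (mod 37), so λ ≡ 20.
  x = λ² - 27 - 30 = 400 - 57 ≡ 10; y = λ·(27 - 10) - 31 ≡ 13. → (10, 13)
4G = (10, 13).
Finally 4G + H:
(10, 13) + (28, 7). λ = (7 - 13)/(28 - 10) ≡ 31/18 mod 37. 18⁻¹ ≡ 35 (mod 37), so λ ≡ 12.
  x = λ² - 10 - 28 = 144 - 38 ≡ 32; y = λ·(10 - 32) - 13 ≡ 19. → (32, 19)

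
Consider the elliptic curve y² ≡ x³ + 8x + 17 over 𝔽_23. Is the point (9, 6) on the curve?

yes

y² = 6² ≡ 13; x³ + 8x + 17 = 818 ≡ 13 (mod 23). 13 = 13.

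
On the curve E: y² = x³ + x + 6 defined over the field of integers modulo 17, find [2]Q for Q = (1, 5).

tangent at (1, 5): λ = (3·1² + 1)/(2·5) ≡ 4/10. 10⁻¹ ≡ 12 (mod 17), so λ ≡ 4·12 ≡ 14.
  x = λ² - 1 - 1 = 196 - 2 ≡ 7; y = λ·(1 - 7) - 5 ≡ 13. → (7, 13)

(7, 13)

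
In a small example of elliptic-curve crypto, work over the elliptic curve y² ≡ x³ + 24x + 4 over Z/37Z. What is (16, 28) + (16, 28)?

(17, 16)

tangent at (16, 28): λ = (3·16² + 24)/(2·28) ≡ 15/19. 19⁻¹ ≡ 2 (mod 37), so λ ≡ 15·2 ≡ 30.
  x = λ² - 16 - 16 = 900 - 32 ≡ 17; y = λ·(16 - 17) - 28 ≡ 16. → (17, 16)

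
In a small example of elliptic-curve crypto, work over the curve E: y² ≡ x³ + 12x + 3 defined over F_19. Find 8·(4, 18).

Write P = (4, 18).
Double-and-add on 8 = (1000)₂. Start with P = (4, 18) for the leading 1-bit.
double: tangent at (4, 18): λ = (3·4² + 12)/(2·18) ≡ 3/17. 17⁻¹ ≡ 9 (mod 19), so λ ≡ 3·9 ≡ 8.
  x = λ² - 4 - 4 = 64 - 8 ≡ 18; y = λ·(4 - 18) - 18 ≡ 3. → (18, 3)
double: tangent at (18, 3): λ = (3·18² + 12)/(2·3) ≡ 15/6. 6⁻¹ ≡ 16 (mod 19), so λ ≡ 15·16 ≡ 12.
  x = λ² - 18 - 18 = 144 - 36 ≡ 13; y = λ·(18 - 13) - 3 ≡ 0. → (13, 0)
double: (13, 0) + (13, 0): same x and y₁ ≡ -y₂, so the sum is the point at infinity.

O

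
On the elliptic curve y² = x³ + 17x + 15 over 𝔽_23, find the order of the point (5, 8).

2P: tangent at (5, 8): λ = (3·5² + 17)/(2·8) ≡ 0/16. 16⁻¹ ≡ 13 (mod 23), so λ ≡ 0·13 ≡ 0.
  x = λ² - 5 - 5 = 0 - 10 ≡ 13; y = λ·(5 - 13) - 8 ≡ 15. → (13, 15)
3P: (13, 15) + (5, 8). λ = (8 - 15)/(5 - 13) ≡ 16/15 mod 23. 15⁻¹ ≡ 20 (mod 23) since 15·20 = 300 ≡ 1, so λ ≡ 21.
  x = λ² - 13 - 5 = 441 - 18 ≡ 9; y = λ·(13 - 9) - 15 ≡ 0. → (9, 0)
4P: (9, 0) + (5, 8). λ = (8 - 0)/(5 - 9) ≡ 8/19 mod 23. 19⁻¹ ≡ 17 (mod 23), so λ ≡ 21.
  x = λ² - 9 - 5 = 441 - 14 ≡ 13; y = λ·(9 - 13) - 0 ≡ 8. → (13, 8)
5P: (13, 8) + (5, 8). λ = (8 - 8)/(5 - 13) ≡ 0/15 mod 23. 15⁻¹ ≡ 20 (mod 23) since 15·20 = 300 ≡ 1, so λ ≡ 0.
  x = λ² - 13 - 5 = 0 - 18 ≡ 5; y = λ·(13 - 5) - 8 ≡ 15. → (5, 15)
6P: (5, 15) + (5, 8): same x and y₁ ≡ -y₂, so the sum is O.
6P = O, so the order is 6.

6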